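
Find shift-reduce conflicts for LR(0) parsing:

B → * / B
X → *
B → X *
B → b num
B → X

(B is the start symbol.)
Yes — I1: [X → * .] vs [B → * . / B]; I3: [B → X .] vs [B → X . *]

A shift-reduce conflict occurs when an LR(0) state has both:
  - a complete (reduce) item [A → α .] (dot at the end), and
  - a shift item [B → β . c γ] (dot before a terminal).

Augment with B' → B and build the canonical LR(0) collection (I0 = CLOSURE({[B' → . B]}), then GOTO on every symbol after a dot until no new states appear). It has 9 states:
  I0: { [B → . * / B], [B → . X *], [B → . X], [B → . b num], [B' → . B], [X → . *] }  — shift
  I1: { [B → * . / B], [X → * .] }  — shift, reduce
  I2: { [B' → B .] }  — accept
  I3: { [B → X . *], [B → X .] }  — shift, reduce
  I4: { [B → b . num] }  — shift
  I5: { [B → b num .] }  — reduce
  I6: { [B → X * .] }  — reduce
  I7: { [B → * / . B], [B → . * / B], [B → . X *], [B → . X], [B → . b num], [X → . *] }  — shift
  I8: { [B → * / B .] }  — reduce

I1 contains reduce item [X → * .] and shift item [B → * . / B] — shift-reduce conflict.
I3 contains reduce item [B → X .] and shift item [B → X . *] — shift-reduce conflict.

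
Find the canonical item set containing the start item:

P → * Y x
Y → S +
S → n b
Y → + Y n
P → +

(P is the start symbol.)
First, augment the grammar with P' → P
I₀ = CLOSURE({ [P' → . P] }):
  [P' → . P] has the dot before P: add [P → . * Y x], [P → . +]
No further items can be added.

I₀ = { [P → . * Y x], [P → . +], [P' → . P] }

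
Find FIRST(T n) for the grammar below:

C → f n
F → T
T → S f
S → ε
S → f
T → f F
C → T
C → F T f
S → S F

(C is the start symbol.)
FIRST sets of the non-terminals involved (from the grammar, by fixed-point iteration):
  FIRST(T) = { 'f' }

To compute FIRST(T n), process the symbols left to right:
Symbol T is a non-terminal. Add FIRST(T) \ {ε} = { 'f' }
T is not nullable (ε ∉ FIRST(T)), so stop here.
FIRST(T n) = { 'f' }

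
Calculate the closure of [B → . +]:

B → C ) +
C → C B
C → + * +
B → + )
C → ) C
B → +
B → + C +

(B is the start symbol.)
{ [B → . +] }

To compute CLOSURE, for each item [A → α.Bβ] where B is a non-terminal, add [B → .γ] for all productions B → γ; repeat for the newly added items until nothing changes.

Start with: [B → . +]
The dot precedes the terminal '+', so nothing is added.

CLOSURE = { [B → . +] }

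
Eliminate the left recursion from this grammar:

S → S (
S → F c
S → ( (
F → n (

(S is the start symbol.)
S is directly left-recursive. The standard transformation for
  A → A α₁ | ... | A α_m | β₁ | ... | β_n
is
  A  → β₁ A' | ... | β_n A'
  A' → α₁ A' | ... | α_m A' | ε

S → F c becomes S → F c S'
S → ( ( becomes S → ( ( S'
S → S ( becomes S' → ( S'
Add S' → ε

Productions for other non-terminals are unchanged:
  F → n (

Resulting grammar:
S → F c S'
S → ( ( S'
S' → ( S'
S' → ε
F → n (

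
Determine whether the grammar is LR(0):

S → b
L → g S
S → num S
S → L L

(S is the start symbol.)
Yes, the grammar is LR(0)

Augment with S' → S and build the canonical LR(0) collection (I0 = CLOSURE({[S' → . S]}), then GOTO on every symbol after a dot until no new states appear). It has 9 states:
  I0: { [L → . g S], [S → . L L], [S → . b], [S → . num S], [S' → . S] }  — shift
  I1: { [L → . g S], [S → L . L] }  — shift
  I2: { [S' → S .] }  — accept
  I3: { [S → b .] }  — reduce
  I4: { [L → . g S], [L → g . S], [S → . L L], [S → . b], [S → . num S] }  — shift
  I5: { [L → . g S], [S → . L L], [S → . b], [S → . num S], [S → num . S] }  — shift
  I6: { [S → num S .] }  — reduce
  I7: { [L → g S .] }  — reduce
  I8: { [S → L L .] }  — reduce

Every state is either a pure shift/goto state or contains exactly one complete item and nothing to shift — no conflicts. The grammar is LR(0).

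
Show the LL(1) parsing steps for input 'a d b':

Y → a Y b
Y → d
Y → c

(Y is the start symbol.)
LL(1) parsing maintains a stack (initially the start symbol over $) and the input. At each step: if the stack top is a terminal, match it against the current input token; if it is a non-terminal N, replace it with the RHS of M[N, lookahead] (the unique production whose predict set contains the lookahead).

Stack is shown with the top on the left.

Stack    Input    Action
------------------------
Y $      a d b $  output Y → a Y b
a Y b $  a d b $  match 'a'
Y b $    d b $    output Y → d
d b $    d b $    match 'd'
b $      b $      match 'b'
$        $        accept

The string is accepted.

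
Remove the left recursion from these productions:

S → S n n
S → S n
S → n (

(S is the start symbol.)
S → n ( S'
S' → n n S'
S' → n S'
S' → ε

S is directly left-recursive. The standard transformation for
  A → A α₁ | ... | A α_m | β₁ | ... | β_n
is
  A  → β₁ A' | ... | β_n A'
  A' → α₁ A' | ... | α_m A' | ε

S → n ( becomes S → n ( S'
S → S n n becomes S' → n n S'
S → S n becomes S' → n S'
Add S' → ε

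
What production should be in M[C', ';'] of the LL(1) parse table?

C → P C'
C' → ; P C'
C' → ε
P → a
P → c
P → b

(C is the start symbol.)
C' → ; P C'

To find M[C', ';'], we find productions for C' where ';' is in the predict set (PREDICT(N → α) = (FIRST(α) \ {ε}) ∪ (FOLLOW(N) if α ⇒* ε)).

Relevant sets:
  FOLLOW(C') = { $ }

C' → ; P C': PREDICT = { ';' }
  ';' is in predict set, so this production goes in M[C', ';']
C' → ε: PREDICT = { $ }

M[C', ';'] = C' → ; P C'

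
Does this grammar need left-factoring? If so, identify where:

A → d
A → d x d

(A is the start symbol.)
Yes, A has productions with common prefix 'd'

Left-factoring is needed when two productions for the same non-terminal
share a common prefix on the right-hand side.

Productions for A:
  A → d
  A → d x d

Found common prefix 'd' in productions for A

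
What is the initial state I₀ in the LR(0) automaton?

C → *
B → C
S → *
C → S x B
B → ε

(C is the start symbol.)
First, augment the grammar with C' → C
I₀ = CLOSURE({ [C' → . C] }):
  [C' → . C] has the dot before C: add [C → . *], [C → . S x B]
  [C → . S x B] has the dot before S: add [S → . *]
No further items can be added.

I₀ = { [C → . *], [C → . S x B], [C' → . C], [S → . *] }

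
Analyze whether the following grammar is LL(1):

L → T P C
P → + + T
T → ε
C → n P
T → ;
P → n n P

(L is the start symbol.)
A grammar is LL(1) if for each non-terminal N with multiple productions, the predict sets of those productions are pairwise disjoint, where PREDICT(N → α) = (FIRST(α) \ {ε}) ∪ (FOLLOW(N) if α ⇒* ε).

Relevant sets:
  FOLLOW(T) = { $, '+', 'n' }

For P:
  PREDICT(P → '+' '+' T) = { '+' }
  PREDICT(P → n n P) = { 'n' }
For T:
  PREDICT(T → ε) = { $, '+', 'n' }
  PREDICT(T → ';') = { ';' }
L, C have a single production, so nothing to check there.

All predict sets are disjoint. The grammar IS LL(1).

Answer: Yes, the grammar is LL(1).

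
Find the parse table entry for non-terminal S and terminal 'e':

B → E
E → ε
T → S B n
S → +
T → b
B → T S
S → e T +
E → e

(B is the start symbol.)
S → e T +

To find M[S, 'e'], we find productions for S where 'e' is in the predict set (PREDICT(N → α) = (FIRST(α) \ {ε}) ∪ (FOLLOW(N) if α ⇒* ε)).

S → +: PREDICT = { '+' }
S → e T +: PREDICT = { 'e' }
  'e' is in predict set, so this production goes in M[S, 'e']

M[S, 'e'] = S → e T +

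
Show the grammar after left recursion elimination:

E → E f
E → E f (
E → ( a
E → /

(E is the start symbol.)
E is directly left-recursive. The standard transformation for
  A → A α₁ | ... | A α_m | β₁ | ... | β_n
is
  A  → β₁ A' | ... | β_n A'
  A' → α₁ A' | ... | α_m A' | ε

E → ( a becomes E → ( a E'
E → / becomes E → / E'
E → E f becomes E' → f E'
E → E f ( becomes E' → f ( E'
Add E' → ε

Resulting grammar:
E → ( a E'
E → / E'
E' → f E'
E' → f ( E'
E' → ε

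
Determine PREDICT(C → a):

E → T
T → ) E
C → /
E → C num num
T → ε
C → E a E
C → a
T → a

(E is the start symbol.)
PREDICT(C → a) = (FIRST(RHS) \ {ε}) ∪ (FOLLOW(C) if ε ∈ FIRST(RHS), i.e. RHS ⇒* ε)
FIRST(a) = { 'a' }
ε ∉ FIRST(a), so FOLLOW(C) is not added.
PREDICT(C → a) = { 'a' }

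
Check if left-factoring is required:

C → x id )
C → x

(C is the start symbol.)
Yes, C has productions with common prefix 'x'

Left-factoring is needed when two productions for the same non-terminal
share a common prefix on the right-hand side.

Productions for C:
  C → x id )
  C → x

Found common prefix 'x' in productions for C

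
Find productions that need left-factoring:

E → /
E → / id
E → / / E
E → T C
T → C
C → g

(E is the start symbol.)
Left-factoring is needed when two productions for the same non-terminal
share a common prefix on the right-hand side.

Productions for E:
  E → /
  E → / id
  E → / / E
  E → T C

Found common prefix '/' in productions for E

Answer: Yes, E has productions with common prefix '/'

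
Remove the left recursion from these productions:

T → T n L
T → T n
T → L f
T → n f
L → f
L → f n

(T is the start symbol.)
T → L f T'
T → n f T'
T' → n L T'
T' → n T'
T' → ε
L → f
L → f n

T is directly left-recursive. The standard transformation for
  A → A α₁ | ... | A α_m | β₁ | ... | β_n
is
  A  → β₁ A' | ... | β_n A'
  A' → α₁ A' | ... | α_m A' | ε

T → L f becomes T → L f T'
T → n f becomes T → n f T'
T → T n L becomes T' → n L T'
T → T n becomes T' → n T'
Add T' → ε

Productions for other non-terminals are unchanged:
  L → f
  L → f n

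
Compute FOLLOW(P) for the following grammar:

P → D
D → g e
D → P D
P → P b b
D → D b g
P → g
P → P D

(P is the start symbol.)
To compute FOLLOW(P), find every occurrence of P on a right-hand side N → α P β: add FIRST(β) \ {ε}, and if β is empty or nullable also add FOLLOW(N). Iterate to a fixed point.

P is the start symbol, so $ ∈ FOLLOW(P).
In D → P D: P is followed by D, add FIRST(D) \ {ε} = { 'g' }
In P → P b b: P is followed by b b, add FIRST(b b) \ {ε} = { 'b' }
In P → P D: P is followed by D, add FIRST(D) \ {ε} = { 'g' }

Taking the union: FOLLOW(P) = { $, 'b', 'g' }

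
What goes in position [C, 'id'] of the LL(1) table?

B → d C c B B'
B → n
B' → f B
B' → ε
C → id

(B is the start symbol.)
To find M[C, 'id'], we find productions for C where 'id' is in the predict set (PREDICT(N → α) = (FIRST(α) \ {ε}) ∪ (FOLLOW(N) if α ⇒* ε)).

C → id: PREDICT = { 'id' }
  'id' is in predict set, so this production goes in M[C, 'id']

M[C, 'id'] = C → id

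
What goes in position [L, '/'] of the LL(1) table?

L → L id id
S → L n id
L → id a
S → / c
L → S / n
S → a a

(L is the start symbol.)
L → L id id, L → S / n

To find M[L, '/'], we find productions for L where '/' is in the predict set (PREDICT(N → α) = (FIRST(α) \ {ε}) ∪ (FOLLOW(N) if α ⇒* ε)).

Relevant sets:
  FIRST(L) = { '/', 'a', 'id' }
  FIRST(S) = { '/', 'a', 'id' }

L → L id id: PREDICT = { '/', 'a', 'id' }
  '/' is in predict set, so this production goes in M[L, '/']
L → id a: PREDICT = { 'id' }
L → S / n: PREDICT = { '/', 'a', 'id' }
  '/' is in predict set, so this production goes in M[L, '/']

M[L, '/'] = L → L id id, L → S / n  (a multiply-defined cell — the grammar is not LL(1))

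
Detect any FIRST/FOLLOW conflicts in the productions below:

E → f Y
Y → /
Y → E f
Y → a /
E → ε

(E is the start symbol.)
Yes. E → f Y with FOLLOW(E) on { 'f' }

A FIRST/FOLLOW conflict occurs when a non-terminal N has a nullable alternative N → β (β ⇒* ε) and another alternative N → α with FIRST(α) ∩ FOLLOW(N) ≠ ∅: on such a lookahead the parser cannot decide between expanding α and letting N vanish via β.

Nullable non-terminals: E.

E: nullable alternative(s) E → ε; FOLLOW(E) = { $, 'f' }
  E → f Y: FIRST \ {ε} = { 'f' } — overlaps FOLLOW(E) on { 'f' }: CONFLICT
  E → ε: FIRST \ {ε} = { } — this is the only nullable alternative, skip

Y has no nullable alternative, so no FIRST/FOLLOW check is needed there.

So the grammar has 1 FIRST/FOLLOW conflict (marked CONFLICT above).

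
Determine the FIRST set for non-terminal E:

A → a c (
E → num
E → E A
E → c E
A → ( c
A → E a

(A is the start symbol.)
{ 'c', 'num' }

To compute FIRST(E), examine every production with E on the left-hand side, reading each right-hand side left to right until a non-nullable symbol is reached.

From E → num:
  - num is a terminal: add 'num' and stop
From E → E A:
  - E is the symbol being defined: contributes nothing new
    E is not nullable, so stop
From E → c E:
  - c is a terminal: add 'c' and stop

Collecting: FIRST(E) = { 'c', 'num' }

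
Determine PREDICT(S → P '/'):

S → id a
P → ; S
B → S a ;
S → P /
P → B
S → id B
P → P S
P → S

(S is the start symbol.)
{ ';', 'id' }

PREDICT(S → P '/') = (FIRST(RHS) \ {ε}) ∪ (FOLLOW(S) if ε ∈ FIRST(RHS), i.e. RHS ⇒* ε)
FIRST(P) = { ';', 'id' }
FIRST(P '/') = { ';', 'id' }
ε ∉ FIRST(P '/'), so FOLLOW(S) is not added.
PREDICT(S → P '/') = { ';', 'id' }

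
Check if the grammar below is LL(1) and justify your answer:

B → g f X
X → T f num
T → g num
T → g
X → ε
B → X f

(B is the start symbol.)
A grammar is LL(1) if for each non-terminal N with multiple productions, the predict sets of those productions are pairwise disjoint, where PREDICT(N → α) = (FIRST(α) \ {ε}) ∪ (FOLLOW(N) if α ⇒* ε).

Relevant sets:
  FIRST(X) = { 'g', ε }
  FIRST(T) = { 'g' }
  FOLLOW(X) = { $, 'f' }

For B:
  PREDICT(B → g f X) = { 'g' }
  PREDICT(B → X f) = { 'f', 'g' }
For X:
  PREDICT(X → T f num) = { 'g' }
  PREDICT(X → ε) = { $, 'f' }
For T:
  PREDICT(T → g num) = { 'g' }
  PREDICT(T → g) = { 'g' }

Conflict found: Predict set conflict for B: { 'g' }
The grammar is NOT LL(1).

Answer: No. Predict set conflict for B: { 'g' }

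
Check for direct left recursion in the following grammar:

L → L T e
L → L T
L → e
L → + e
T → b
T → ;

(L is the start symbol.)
Direct left recursion occurs when N → N α for some non-terminal N (the right-hand side begins with the left-hand side itself).

L → L T e: LEFT RECURSIVE (starts with L)
L → L T: LEFT RECURSIVE (starts with L)
L → e: starts with e
L → + e: starts with '+'
T → b: starts with b
T → ;: starts with ';'

The grammar has direct left recursion on: L.

Answer: Yes, L is left-recursive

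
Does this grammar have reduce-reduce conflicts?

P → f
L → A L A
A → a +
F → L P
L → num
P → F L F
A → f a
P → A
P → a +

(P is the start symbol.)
A reduce-reduce conflict occurs when an LR(0) state has two complete items [A → α .] and [B → β .] — both call for a reduction, and with no lookahead the parser cannot choose between them.

Augment with P' → P and build the canonical LR(0) collection (I0 = CLOSURE({[P' → . P]}), then GOTO on every symbol after a dot until no new states appear). It has 19 states:
  I0: { [A → . a +], [A → . f a], [F → . L P], [L → . A L A], [L → . num], [P → . A], [P → . F L F], [P → . a +], [P → . f], [P' → . P] }  — shift
  I1: { [A → . a +], [A → . f a], [L → . A L A], [L → . num], [L → A . L A], [P → A .] }  — shift, reduce
  I2: { [A → . a +], [A → . f a], [L → . A L A], [L → . num], [P → F . L F] }  — shift
  I3: { [A → . a +], [A → . f a], [F → . L P], [F → L . P], [L → . A L A], [L → . num], [P → . A], [P → . F L F], [P → . a +], [P → . f] }  — shift
  I4: { [P' → P .] }  — accept
  I5: { [A → a . +], [P → a . +] }  — shift
  I6: { [A → f . a], [P → f .] }  — shift, reduce
  I7: { [L → num .] }  — reduce
  I8: { [A → f a .] }  — reduce
  I9: { [A → a + .], [P → a + .] }  — 2 reduces
  I10: { [F → L P .] }  — reduce
  I11: { [A → . a +], [A → . f a], [L → . A L A], [L → . num], [L → A . L A] }  — shift
  I12: { [A → . a +], [A → . f a], [F → . L P], [L → . A L A], [L → . num], [P → F L . F] }  — shift
  I13: { [A → a . +] }  — shift
  I14: { [A → f . a] }  — shift
  I15: { [A → a + .] }  — reduce
  I16: { [P → F L F .] }  — reduce
  I17: { [A → . a +], [A → . f a], [L → A L . A] }  — shift
  I18: { [L → A L A .] }  — reduce

I9 contains complete items [A → a + .], [P → a + .] — reduce-reduce conflict.

Answer: Yes — I9: [A → a + .] vs [P → a + .]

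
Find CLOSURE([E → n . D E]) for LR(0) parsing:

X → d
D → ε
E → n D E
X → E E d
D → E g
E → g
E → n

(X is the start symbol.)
{ [D → . E g], [D → .], [E → . g], [E → . n D E], [E → . n], [E → n . D E] }

To compute CLOSURE, for each item [A → α.Bβ] where B is a non-terminal, add [B → .γ] for all productions B → γ; repeat for the newly added items until nothing changes.

Start with: [E → n . D E]
  [E → n . D E] has the dot before D: add [D → .], [D → . E g]
  [D → . E g] has the dot before E: add [E → . n D E], [E → . g], [E → . n]
No further items can be added.

CLOSURE = { [D → . E g], [D → .], [E → . g], [E → . n D E], [E → . n], [E → n . D E] }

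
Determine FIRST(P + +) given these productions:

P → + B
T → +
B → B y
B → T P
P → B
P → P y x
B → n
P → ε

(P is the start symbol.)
{ '+', 'n', 'y' }

FIRST sets of the non-terminals involved (from the grammar, by fixed-point iteration):
  FIRST(P) = { '+', 'n', 'y', ε }

To compute FIRST(P + +), process the symbols left to right:
Symbol P is a non-terminal. Add FIRST(P) \ {ε} = { '+', 'n', 'y' }
P is nullable (ε ∈ FIRST(P)), continue to the next symbol.
Symbol + is a terminal. Add '+' and stop.
FIRST(P + +) = { '+', 'n', 'y' }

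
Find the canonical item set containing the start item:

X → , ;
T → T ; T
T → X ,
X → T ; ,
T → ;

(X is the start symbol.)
First, augment the grammar with X' → X
I₀ = CLOSURE({ [X' → . X] }):
  [X' → . X] has the dot before X: add [X → . , ;], [X → . T ; ,]
  [X → . T ; ,] has the dot before T: add [T → . T ; T], [T → . X ,], [T → . ;]
No further items can be added.

I₀ = { [T → . ;], [T → . T ; T], [T → . X ,], [X → . , ;], [X → . T ; ,], [X' → . X] }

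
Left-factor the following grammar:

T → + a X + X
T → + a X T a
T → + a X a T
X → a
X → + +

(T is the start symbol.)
T → + a X T'
T' → + X
T' → T a
T' → a T
X → a
X → + +

Left-factoring transforms A → αβ₁ | αβ₂ into A → αA' and A' → β₁ | β₂
(α is the longest common prefix among the alternatives). Repeat until
no nonterminal has two alternatives with a common prefix.

Round 1: T has alternatives sharing prefix '+ a X'. Introduce T': T → + a X T'
  Add: T' → + X
  Add: T' → T a
  Add: T' → a T

No remaining common prefixes — done.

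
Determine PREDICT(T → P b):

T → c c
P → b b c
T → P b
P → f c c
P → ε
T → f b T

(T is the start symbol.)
PREDICT(T → P b) = (FIRST(RHS) \ {ε}) ∪ (FOLLOW(T) if ε ∈ FIRST(RHS), i.e. RHS ⇒* ε)
FIRST(P) = { 'b', 'f', ε }
FIRST(P b) = { 'b', 'f' }
ε ∉ FIRST(P b), so FOLLOW(T) is not added.
PREDICT(T → P b) = { 'b', 'f' }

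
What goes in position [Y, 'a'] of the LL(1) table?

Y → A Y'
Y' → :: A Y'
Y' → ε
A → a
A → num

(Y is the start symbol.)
Y → A Y'

To find M[Y, 'a'], we find productions for Y where 'a' is in the predict set (PREDICT(N → α) = (FIRST(α) \ {ε}) ∪ (FOLLOW(N) if α ⇒* ε)).

Relevant sets:
  FIRST(A) = { 'a', 'num' }

Y → A Y': PREDICT = { 'a', 'num' }
  'a' is in predict set, so this production goes in M[Y, 'a']

M[Y, 'a'] = Y → A Y'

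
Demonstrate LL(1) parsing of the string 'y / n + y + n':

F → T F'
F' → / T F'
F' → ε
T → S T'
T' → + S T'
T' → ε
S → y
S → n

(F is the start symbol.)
Stack is shown with the top on the left.

Stack        Input            Action
------------------------------------
F $          y / n + y + n $  output F → T F'
T F' $       y / n + y + n $  output T → S T'
S T' F' $    y / n + y + n $  output S → y
y T' F' $    y / n + y + n $  match 'y'
T' F' $      / n + y + n $    output T' → ε
F' $         / n + y + n $    output F' → / T F'
/ T F' $     / n + y + n $    match '/'
T F' $       n + y + n $      output T → S T'
S T' F' $    n + y + n $      output S → n
n T' F' $    n + y + n $      match 'n'
T' F' $      + y + n $        output T' → + S T'
+ S T' F' $  + y + n $        match '+'
S T' F' $    y + n $          output S → y
y T' F' $    y + n $          match 'y'
T' F' $      + n $            output T' → + S T'
+ S T' F' $  + n $            match '+'
S T' F' $    n $              output S → n
n T' F' $    n $              match 'n'
T' F' $      $                output T' → ε
F' $         $                output F' → ε
$            $                accept

The string is accepted.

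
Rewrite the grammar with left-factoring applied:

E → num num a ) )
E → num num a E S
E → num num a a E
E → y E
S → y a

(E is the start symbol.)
E → num num a E'
E' → ) )
E' → E S
E' → a E
E → y E
S → y a

Left-factoring transforms A → αβ₁ | αβ₂ into A → αA' and A' → β₁ | β₂
(α is the longest common prefix among the alternatives). Repeat until
no nonterminal has two alternatives with a common prefix.

Round 1: E has alternatives sharing prefix 'num num a'. Introduce E': E → num num a E'
  Add: E' → ) )
  Add: E' → E S
  Add: E' → a E

No remaining common prefixes — done.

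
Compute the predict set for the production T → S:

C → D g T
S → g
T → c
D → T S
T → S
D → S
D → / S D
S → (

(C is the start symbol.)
{ '(', 'g' }

PREDICT(T → S) = (FIRST(RHS) \ {ε}) ∪ (FOLLOW(T) if ε ∈ FIRST(RHS), i.e. RHS ⇒* ε)
FIRST(S) = { '(', 'g' }
FIRST(S) = { '(', 'g' }
ε ∉ FIRST(S), so FOLLOW(T) is not added.
PREDICT(T → S) = { '(', 'g' }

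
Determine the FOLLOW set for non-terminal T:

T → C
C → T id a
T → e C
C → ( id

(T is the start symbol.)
To compute FOLLOW(T), find every occurrence of T on a right-hand side N → α T β: add FIRST(β) \ {ε}, and if β is empty or nullable also add FOLLOW(N). Iterate to a fixed point.

T is the start symbol, so $ ∈ FOLLOW(T).
In C → T id a: T is followed by id a, add FIRST(id a) \ {ε} = { 'id' }

Taking the union: FOLLOW(T) = { $, 'id' }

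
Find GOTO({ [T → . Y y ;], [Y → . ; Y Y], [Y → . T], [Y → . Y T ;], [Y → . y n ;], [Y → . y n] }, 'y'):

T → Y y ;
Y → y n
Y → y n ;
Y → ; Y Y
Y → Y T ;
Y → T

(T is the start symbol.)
{ [Y → y . n ;], [Y → y . n] }

GOTO(I, 'y') = CLOSURE({ [A → αX.β] : [A → α.Xβ] ∈ I, X = 'y' })

Items with dot before 'y', with the dot advanced:
  [Y → . y n] → [Y → y . n]
  [Y → . y n ;] → [Y → y . n ;]
Closure adds nothing (no advanced item has the dot before a non-terminal).

GOTO = { [Y → y . n ;], [Y → y . n] }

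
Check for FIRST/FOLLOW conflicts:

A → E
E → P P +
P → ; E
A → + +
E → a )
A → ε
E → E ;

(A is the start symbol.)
No FIRST/FOLLOW conflicts.

A FIRST/FOLLOW conflict occurs when a non-terminal N has a nullable alternative N → β (β ⇒* ε) and another alternative N → α with FIRST(α) ∩ FOLLOW(N) ≠ ∅: on such a lookahead the parser cannot decide between expanding α and letting N vanish via β.

Nullable non-terminals: A.
FIRST sets used below: FIRST(E) = { ';', 'a' }

A: nullable alternative(s) A → ε; FOLLOW(A) = { $ }
  A → E: FIRST \ {ε} = { ';', 'a' } — disjoint from FOLLOW(A)
  A → + +: FIRST \ {ε} = { '+' } — disjoint from FOLLOW(A)
  A → ε: FIRST \ {ε} = { } — this is the only nullable alternative, skip

E, P have no nullable alternative, so no FIRST/FOLLOW check is needed there.

No FIRST/FOLLOW conflicts found.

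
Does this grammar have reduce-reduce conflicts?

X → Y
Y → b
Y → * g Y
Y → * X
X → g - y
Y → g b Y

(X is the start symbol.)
No reduce-reduce conflicts

Augment with X' → X and build the canonical LR(0) collection (I0 = CLOSURE({[X' → . X]}), then GOTO on every symbol after a dot until no new states appear). It has 15 states:
  I0: { [X → . Y], [X → . g - y], [X' → . X], [Y → . * X], [Y → . * g Y], [Y → . b], [Y → . g b Y] }  — shift
  I1: { [X → . Y], [X → . g - y], [Y → * . X], [Y → * . g Y], [Y → . * X], [Y → . * g Y], [Y → . b], [Y → . g b Y] }  — shift
  I2: { [X' → X .] }  — accept
  I3: { [X → Y .] }  — reduce
  I4: { [Y → b .] }  — reduce
  I5: { [X → g . - y], [Y → g . b Y] }  — shift
  I6: { [X → g - . y] }  — shift
  I7: { [Y → . * X], [Y → . * g Y], [Y → . b], [Y → . g b Y], [Y → g b . Y] }  — shift
  I8: { [Y → g b Y .] }  — reduce
  I9: { [Y → g . b Y] }  — shift
  I10: { [X → g - y .] }  — reduce
  I11: { [Y → * X .] }  — reduce
  I12: { [X → g . - y], [Y → * g . Y], [Y → . * X], [Y → . * g Y], [Y → . b], [Y → . g b Y], [Y → g . b Y] }  — shift
  I13: { [Y → * g Y .] }  — reduce
  I14: { [Y → . * X], [Y → . * g Y], [Y → . b], [Y → . g b Y], [Y → b .], [Y → g b . Y] }  — shift, reduce

No state contains more than one complete item.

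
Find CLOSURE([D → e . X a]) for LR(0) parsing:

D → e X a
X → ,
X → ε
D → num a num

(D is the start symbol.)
To compute CLOSURE, for each item [A → α.Bβ] where B is a non-terminal, add [B → .γ] for all productions B → γ; repeat for the newly added items until nothing changes.

Start with: [D → e . X a]
  [D → e . X a] has the dot before X: add [X → . ,], [X → .]
No further items can be added.

CLOSURE = { [D → e . X a], [X → . ,], [X → .] }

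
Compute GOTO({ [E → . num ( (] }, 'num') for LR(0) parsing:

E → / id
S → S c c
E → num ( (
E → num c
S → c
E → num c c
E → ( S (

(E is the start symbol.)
{ [E → num . ( (] }

GOTO(I, 'num') = CLOSURE({ [A → αX.β] : [A → α.Xβ] ∈ I, X = 'num' })

Items with dot before 'num', with the dot advanced:
  [E → . num ( (] → [E → num . ( (]
Closure adds nothing (no advanced item has the dot before a non-terminal).

GOTO = { [E → num . ( (] }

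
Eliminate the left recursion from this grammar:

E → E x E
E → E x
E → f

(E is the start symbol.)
E is directly left-recursive. The standard transformation for
  A → A α₁ | ... | A α_m | β₁ | ... | β_n
is
  A  → β₁ A' | ... | β_n A'
  A' → α₁ A' | ... | α_m A' | ε

E → f becomes E → f E'
E → E x E becomes E' → x E E'
E → E x becomes E' → x E'
Add E' → ε

Resulting grammar:
E → f E'
E' → x E E'
E' → x E'
E' → ε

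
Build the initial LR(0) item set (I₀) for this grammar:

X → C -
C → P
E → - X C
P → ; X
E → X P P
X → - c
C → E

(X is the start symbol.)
{ [C → . E], [C → . P], [E → . - X C], [E → . X P P], [P → . ; X], [X → . - c], [X → . C -], [X' → . X] }

First, augment the grammar with X' → X
I₀ = CLOSURE({ [X' → . X] }):
  [X' → . X] has the dot before X: add [X → . C -], [X → . - c]
  [X → . C -] has the dot before C: add [C → . P], [C → . E]
  [C → . P] has the dot before P: add [P → . ; X]
  [C → . E] has the dot before E: add [E → . - X C], [E → . X P P]
No further items can be added.

I₀ = { [C → . E], [C → . P], [E → . - X C], [E → . X P P], [P → . ; X], [X → . - c], [X → . C -], [X' → . X] }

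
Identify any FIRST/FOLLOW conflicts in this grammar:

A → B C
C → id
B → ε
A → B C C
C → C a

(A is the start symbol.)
No FIRST/FOLLOW conflicts.

Nullable non-terminals: B.
B has a nullable alternative but only one production, so nothing to check.

A, C have no nullable alternative, so no FIRST/FOLLOW check is needed there.

No FIRST/FOLLOW conflicts found.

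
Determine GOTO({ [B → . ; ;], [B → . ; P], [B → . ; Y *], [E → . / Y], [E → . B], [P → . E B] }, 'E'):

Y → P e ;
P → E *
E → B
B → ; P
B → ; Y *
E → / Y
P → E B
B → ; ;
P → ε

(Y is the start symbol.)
GOTO(I, 'E') = CLOSURE({ [A → αX.β] : [A → α.Xβ] ∈ I, X = 'E' })

Items with dot before 'E', with the dot advanced:
  [P → . E B] → [P → E . B]
Closure of the advanced items:
  [P → E . B] has the dot before B: add [B → . ; P], [B → . ; Y *], [B → . ; ;]

GOTO = { [B → . ; ;], [B → . ; P], [B → . ; Y *], [P → E . B] }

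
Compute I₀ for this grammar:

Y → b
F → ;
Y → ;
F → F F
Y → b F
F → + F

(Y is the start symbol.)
{ [Y → . ;], [Y → . b F], [Y → . b], [Y' → . Y] }

First, augment the grammar with Y' → Y
I₀ = CLOSURE({ [Y' → . Y] }):
  [Y' → . Y] has the dot before Y: add [Y → . b], [Y → . ;], [Y → . b F]
No further items can be added.

I₀ = { [Y → . ;], [Y → . b F], [Y → . b], [Y' → . Y] }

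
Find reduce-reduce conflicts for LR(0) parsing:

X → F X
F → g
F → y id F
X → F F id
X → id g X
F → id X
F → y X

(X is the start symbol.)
No reduce-reduce conflicts

A reduce-reduce conflict occurs when an LR(0) state has two complete items [A → α .] and [B → β .] — both call for a reduction, and with no lookahead the parser cannot choose between them.

Augment with X' → X and build the canonical LR(0) collection (I0 = CLOSURE({[X' → . X]}), then GOTO on every symbol after a dot until no new states appear). It has 15 states:
  I0: { [F → . g], [F → . id X], [F → . y X], [F → . y id F], [X → . F F id], [X → . F X], [X → . id g X], [X' → . X] }  — shift
  I1: { [F → . g], [F → . id X], [F → . y X], [F → . y id F], [X → . F F id], [X → . F X], [X → . id g X], [X → F . F id], [X → F . X] }  — shift
  I2: { [X' → X .] }  — accept
  I3: { [F → g .] }  — reduce
  I4: { [F → . g], [F → . id X], [F → . y X], [F → . y id F], [F → id . X], [X → . F F id], [X → . F X], [X → . id g X], [X → id . g X] }  — shift
  I5: { [F → . g], [F → . id X], [F → . y X], [F → . y id F], [F → y . X], [F → y . id F], [X → . F F id], [X → . F X], [X → . id g X] }  — shift
  I6: { [F → y X .] }  — reduce
  I7: { [F → . g], [F → . id X], [F → . y X], [F → . y id F], [F → id . X], [F → y id . F], [X → . F F id], [X → . F X], [X → . id g X], [X → id . g X] }  — shift
  I8: { [F → . g], [F → . id X], [F → . y X], [F → . y id F], [F → y id F .], [X → . F F id], [X → . F X], [X → . id g X], [X → F . F id], [X → F . X] }  — shift, reduce
  I9: { [F → id X .] }  — reduce
  I10: { [F → . g], [F → . id X], [F → . y X], [F → . y id F], [F → g .], [X → . F F id], [X → . F X], [X → . id g X], [X → id g . X] }  — shift, reduce
  I11: { [X → id g X .] }  — reduce
  I12: { [F → . g], [F → . id X], [F → . y X], [F → . y id F], [X → . F F id], [X → . F X], [X → . id g X], [X → F . F id], [X → F . X], [X → F F . id] }  — shift
  I13: { [X → F X .] }  — reduce
  I14: { [F → . g], [F → . id X], [F → . y X], [F → . y id F], [F → id . X], [X → . F F id], [X → . F X], [X → . id g X], [X → F F id .], [X → id . g X] }  — shift, reduce

No state contains more than one complete item.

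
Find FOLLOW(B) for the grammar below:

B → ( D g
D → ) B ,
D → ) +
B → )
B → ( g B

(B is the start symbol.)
{ $, ',' }

B is the start symbol, so $ ∈ FOLLOW(B).
In D → ) B ,: B is followed by ',', add FIRST(',') \ {ε} = { ',' }
In B → ( g B: B is at the end; this adds FOLLOW(B) to itself — nothing new

Taking the union: FOLLOW(B) = { $, ',' }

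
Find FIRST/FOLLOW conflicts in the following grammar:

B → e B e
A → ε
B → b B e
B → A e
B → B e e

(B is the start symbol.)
A FIRST/FOLLOW conflict occurs when a non-terminal N has a nullable alternative N → β (β ⇒* ε) and another alternative N → α with FIRST(α) ∩ FOLLOW(N) ≠ ∅: on such a lookahead the parser cannot decide between expanding α and letting N vanish via β.

Nullable non-terminals: A.
A has a nullable alternative but only one production, so nothing to check.

B has no nullable alternative, so no FIRST/FOLLOW check is needed there.

No FIRST/FOLLOW conflicts found.

Answer: No FIRST/FOLLOW conflicts.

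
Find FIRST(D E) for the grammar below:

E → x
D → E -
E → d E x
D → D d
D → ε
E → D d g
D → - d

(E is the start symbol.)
{ '-', 'd', 'x' }

FIRST sets of the non-terminals involved (from the grammar, by fixed-point iteration):
  FIRST(D) = { '-', 'd', 'x', ε }
  FIRST(E) = { '-', 'd', 'x' }

To compute FIRST(D E), process the symbols left to right:
Symbol D is a non-terminal. Add FIRST(D) \ {ε} = { '-', 'd', 'x' }
D is nullable (ε ∈ FIRST(D)), continue to the next symbol.
Symbol E is a non-terminal. Add FIRST(E) \ {ε} = { '-', 'd', 'x' }
E is not nullable (ε ∉ FIRST(E)), so stop here.
FIRST(D E) = { '-', 'd', 'x' }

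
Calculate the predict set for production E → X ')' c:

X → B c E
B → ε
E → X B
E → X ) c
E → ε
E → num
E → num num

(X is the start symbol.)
PREDICT(E → X ')' c) = (FIRST(RHS) \ {ε}) ∪ (FOLLOW(E) if ε ∈ FIRST(RHS), i.e. RHS ⇒* ε)
FIRST(X) = { 'c' }
FIRST(X ')' c) = { 'c' }
ε ∉ FIRST(X ')' c), so FOLLOW(E) is not added.
PREDICT(E → X ')' c) = { 'c' }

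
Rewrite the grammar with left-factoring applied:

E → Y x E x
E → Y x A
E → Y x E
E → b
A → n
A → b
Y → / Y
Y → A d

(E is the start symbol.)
Left-factoring transforms A → αβ₁ | αβ₂ into A → αA' and A' → β₁ | β₂
(α is the longest common prefix among the alternatives). Repeat until
no nonterminal has two alternatives with a common prefix.

Round 1: E has alternatives sharing prefix 'Y x'. Introduce E': E → Y x E'
  Add: E' → E x
  Add: E' → A
  Add: E' → E

Round 2: E' has alternatives sharing prefix 'E'. Introduce E'': E' → E E''
  Add: E'' → x
  Add: E'' → ε

No remaining common prefixes — done.

Resulting grammar:
E → Y x E'
E' → E E''
E'' → x
E'' → ε
E' → A
E → b
A → n
A → b
Y → / Y
Y → A d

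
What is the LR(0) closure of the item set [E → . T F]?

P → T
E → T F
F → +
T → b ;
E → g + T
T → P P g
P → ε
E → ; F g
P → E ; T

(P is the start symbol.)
To compute CLOSURE, for each item [A → α.Bβ] where B is a non-terminal, add [B → .γ] for all productions B → γ; repeat for the newly added items until nothing changes.

Start with: [E → . T F]
  [E → . T F] has the dot before T: add [T → . b ;], [T → . P P g]
  [T → . P P g] has the dot before P: add [P → . T], [P → .], [P → . E ; T]
  [P → . E ; T] has the dot before E: add [E → . g + T], [E → . ; F g]
No further items can be added.

CLOSURE = { [E → . ; F g], [E → . T F], [E → . g + T], [P → . E ; T], [P → . T], [P → .], [T → . P P g], [T → . b ;] }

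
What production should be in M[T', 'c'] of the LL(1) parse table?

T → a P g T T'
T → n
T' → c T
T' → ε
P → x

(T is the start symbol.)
T' → c T, T' → ε

To find M[T', 'c'], we find productions for T' where 'c' is in the predict set (PREDICT(N → α) = (FIRST(α) \ {ε}) ∪ (FOLLOW(N) if α ⇒* ε)).

Relevant sets:
  FOLLOW(T') = { $, 'c' }

T' → c T: PREDICT = { 'c' }
  'c' is in predict set, so this production goes in M[T', 'c']
T' → ε: PREDICT = { $, 'c' }
  'c' is in predict set, so this production goes in M[T', 'c']

M[T', 'c'] = T' → c T, T' → ε  (a multiply-defined cell — the grammar is not LL(1))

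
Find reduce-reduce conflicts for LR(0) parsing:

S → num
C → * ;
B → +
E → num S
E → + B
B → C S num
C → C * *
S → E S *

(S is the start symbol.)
Augment with S' → S and build the canonical LR(0) collection (I0 = CLOSURE({[S' → . S]}), then GOTO on every symbol after a dot until no new states appear). It has 17 states:
  I0: { [E → . + B], [E → . num S], [S → . E S *], [S → . num], [S' → . S] }  — shift
  I1: { [B → . +], [B → . C S num], [C → . * ;], [C → . C * *], [E → + . B] }  — shift
  I2: { [E → . + B], [E → . num S], [S → . E S *], [S → . num], [S → E . S *] }  — shift
  I3: { [S' → S .] }  — accept
  I4: { [E → . + B], [E → . num S], [E → num . S], [S → . E S *], [S → . num], [S → num .] }  — shift, reduce
  I5: { [E → num S .] }  — reduce
  I6: { [S → E S . *] }  — shift
  I7: { [S → E S * .] }  — reduce
  I8: { [C → * . ;] }  — shift
  I9: { [B → + .] }  — reduce
  I10: { [E → + B .] }  — reduce
  I11: { [B → C . S num], [C → C . * *], [E → . + B], [E → . num S], [S → . E S *], [S → . num] }  — shift
  I12: { [C → C * . *] }  — shift
  I13: { [B → C S . num] }  — shift
  I14: { [B → C S num .] }  — reduce
  I15: { [C → C * * .] }  — reduce
  I16: { [C → * ; .] }  — reduce

No state contains more than one complete item.

Answer: No reduce-reduce conflicts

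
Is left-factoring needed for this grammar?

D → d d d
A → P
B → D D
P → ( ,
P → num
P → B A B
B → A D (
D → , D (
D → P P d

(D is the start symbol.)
Left-factoring is needed when two productions for the same non-terminal
share a common prefix on the right-hand side.

Productions for D:
  D → d d d
  D → , D (
  D → P P d
Productions for B:
  B → D D
  B → A D (
Productions for P:
  P → ( ,
  P → num
  P → B A B

No common prefixes found.

Answer: No, left-factoring is not needed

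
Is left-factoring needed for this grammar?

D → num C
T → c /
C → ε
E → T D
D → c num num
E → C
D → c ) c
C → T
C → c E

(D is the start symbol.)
Left-factoring is needed when two productions for the same non-terminal
share a common prefix on the right-hand side.

Productions for D:
  D → num C
  D → c num num
  D → c ) c
Productions for C:
  C → ε
  C → T
  C → c E
Productions for E:
  E → T D
  E → C

Found common prefix 'c' in productions for D

Answer: Yes, D has productions with common prefix 'c'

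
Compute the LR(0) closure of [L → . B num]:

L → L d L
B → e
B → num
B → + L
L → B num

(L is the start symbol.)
{ [B → . + L], [B → . e], [B → . num], [L → . B num] }

To compute CLOSURE, for each item [A → α.Bβ] where B is a non-terminal, add [B → .γ] for all productions B → γ; repeat for the newly added items until nothing changes.

Start with: [L → . B num]
  [L → . B num] has the dot before B: add [B → . e], [B → . num], [B → . + L]
No further items can be added.

CLOSURE = { [B → . + L], [B → . e], [B → . num], [L → . B num] }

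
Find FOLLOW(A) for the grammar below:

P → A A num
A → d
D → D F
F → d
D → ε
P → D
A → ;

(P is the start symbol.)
To compute FOLLOW(A), find every occurrence of A on a right-hand side N → α A β: add FIRST(β) \ {ε}, and if β is empty or nullable also add FOLLOW(N). Iterate to a fixed point.

In P → A A num: A is followed by A num, add FIRST(A num) \ {ε} = { ';', 'd' }
In P → A A num: A is followed by num, add FIRST(num) \ {ε} = { 'num' }

Taking the union: FOLLOW(A) = { ';', 'd', 'num' }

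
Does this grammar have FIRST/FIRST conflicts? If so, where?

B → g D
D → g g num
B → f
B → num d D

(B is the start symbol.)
No FIRST/FIRST conflicts.

Productions for B:
  B → g D: FIRST = { 'g' }
  B → f: FIRST = { 'f' }
  B → num d D: FIRST = { 'num' }
D has only one production, so no FIRST/FIRST conflict is possible there.

All alternatives of each non-terminal have pairwise disjoint FIRST sets.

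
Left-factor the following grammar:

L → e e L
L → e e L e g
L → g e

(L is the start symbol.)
L → e e L L'
L' → ε
L' → e g
L → g e

Left-factoring transforms A → αβ₁ | αβ₂ into A → αA' and A' → β₁ | β₂
(α is the longest common prefix among the alternatives). Repeat until
no nonterminal has two alternatives with a common prefix.

Round 1: L has alternatives sharing prefix 'e e L'. Introduce L': L → e e L L'
  Add: L' → ε
  Add: L' → e g

No remaining common prefixes — done.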